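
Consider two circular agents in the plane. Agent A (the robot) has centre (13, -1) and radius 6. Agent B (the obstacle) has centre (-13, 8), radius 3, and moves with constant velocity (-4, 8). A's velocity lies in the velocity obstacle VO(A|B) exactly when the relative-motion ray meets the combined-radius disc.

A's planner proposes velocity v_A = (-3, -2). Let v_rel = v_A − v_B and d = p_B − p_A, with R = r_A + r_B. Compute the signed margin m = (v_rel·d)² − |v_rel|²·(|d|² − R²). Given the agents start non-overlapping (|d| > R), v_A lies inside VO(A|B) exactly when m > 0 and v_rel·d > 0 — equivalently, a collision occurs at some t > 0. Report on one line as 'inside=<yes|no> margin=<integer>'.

d = (-26, 9),  |d|² = 757;  R = 6+3 = 9,  c = 757−9² = 676
v_rel = (1, -10),  |v_rel|² = 101;  v_rel·d = (1)·(-26) + (-10)·(9) = -116
101·t² + 232·t + 676 = 0  ⇒  m = (-116)² − 101·676 = -54820
m = -54820 < 0,  v_rel·d = -116 < 0  ⇒  outside

inside=no margin=-54820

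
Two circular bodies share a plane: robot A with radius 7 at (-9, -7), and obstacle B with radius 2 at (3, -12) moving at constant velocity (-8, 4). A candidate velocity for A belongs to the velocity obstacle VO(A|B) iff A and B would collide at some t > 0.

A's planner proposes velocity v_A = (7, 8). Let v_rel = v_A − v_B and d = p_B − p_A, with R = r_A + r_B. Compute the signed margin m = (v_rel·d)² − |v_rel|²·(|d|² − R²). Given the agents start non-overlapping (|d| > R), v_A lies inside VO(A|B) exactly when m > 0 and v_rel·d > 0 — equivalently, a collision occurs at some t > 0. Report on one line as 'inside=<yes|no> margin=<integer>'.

d = (12, -5),  |d|² = 169;  R = 7+2 = 9,  c = 169−9² = 88
v_rel = (15, 4),  |v_rel|² = 241;  v_rel·d = (15)·(12) + (4)·(-5) = 160
241·t² − 320·t + 88 = 0  ⇒  m = 160² − 241·88 = 4392
m = 4392 > 0,  v_rel·d = 160 > 0  ⇒  inside

inside=yes margin=4392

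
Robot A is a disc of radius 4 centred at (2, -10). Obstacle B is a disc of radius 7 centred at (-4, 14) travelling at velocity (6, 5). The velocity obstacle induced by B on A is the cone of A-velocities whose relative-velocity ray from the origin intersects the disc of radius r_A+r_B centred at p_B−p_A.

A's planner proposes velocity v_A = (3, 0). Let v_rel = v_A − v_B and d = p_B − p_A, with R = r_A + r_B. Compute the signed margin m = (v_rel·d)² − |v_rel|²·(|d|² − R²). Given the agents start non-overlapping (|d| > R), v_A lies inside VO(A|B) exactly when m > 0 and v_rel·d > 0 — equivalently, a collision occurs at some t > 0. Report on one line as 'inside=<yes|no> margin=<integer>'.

d = (-6, 24),  |d|² = 612;  R = 4+7 = 11,  c = 612−11² = 491
v_rel = (-3, -5),  |v_rel|² = 34;  v_rel·d = (-3)·(-6) + (-5)·(24) = -102
34·t² + 204·t + 491 = 0  ⇒  m = (-102)² − 34·491 = -6290
m = -6290 < 0,  v_rel·d = -102 < 0  ⇒  outside

inside=no margin=-6290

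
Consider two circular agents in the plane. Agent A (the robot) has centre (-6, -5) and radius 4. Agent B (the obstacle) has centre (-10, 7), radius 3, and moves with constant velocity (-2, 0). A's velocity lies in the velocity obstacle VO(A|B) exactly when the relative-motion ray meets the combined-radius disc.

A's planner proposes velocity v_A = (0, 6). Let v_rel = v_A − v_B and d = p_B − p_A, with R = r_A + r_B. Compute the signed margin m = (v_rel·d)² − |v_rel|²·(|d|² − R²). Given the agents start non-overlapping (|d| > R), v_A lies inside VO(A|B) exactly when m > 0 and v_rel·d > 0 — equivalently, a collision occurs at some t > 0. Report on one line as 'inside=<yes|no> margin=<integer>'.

d = (-4, 12),  |d|² = 160;  R = 4+3 = 7,  c = 160−7² = 111
v_rel = (2, 6),  |v_rel|² = 40;  v_rel·d = (2)·(-4) + (6)·(12) = 64
40·t² − 128·t + 111 = 0  ⇒  m = 64² − 40·111 = -344
m = -344 < 0,  v_rel·d = 64 > 0  ⇒  outside

inside=no margin=-344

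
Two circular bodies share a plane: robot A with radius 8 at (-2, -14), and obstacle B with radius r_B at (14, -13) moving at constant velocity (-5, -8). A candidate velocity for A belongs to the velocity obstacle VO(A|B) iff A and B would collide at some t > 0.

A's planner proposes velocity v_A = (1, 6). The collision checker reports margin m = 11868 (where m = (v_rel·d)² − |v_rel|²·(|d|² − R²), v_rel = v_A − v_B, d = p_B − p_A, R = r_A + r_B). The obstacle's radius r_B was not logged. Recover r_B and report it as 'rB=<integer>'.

m = 11868
d = (16, 1);  v_rel = (6, 14),  |v_rel|² = 232
v_rel×d = (6)·(1) − (14)·(16) = -218
since m = R²·232 − (-218)²:  R² = (47524 + 11868) / 232 = 256
R = √256 = 16  ⇒  r_B = 16 − 8 = 8

rB=8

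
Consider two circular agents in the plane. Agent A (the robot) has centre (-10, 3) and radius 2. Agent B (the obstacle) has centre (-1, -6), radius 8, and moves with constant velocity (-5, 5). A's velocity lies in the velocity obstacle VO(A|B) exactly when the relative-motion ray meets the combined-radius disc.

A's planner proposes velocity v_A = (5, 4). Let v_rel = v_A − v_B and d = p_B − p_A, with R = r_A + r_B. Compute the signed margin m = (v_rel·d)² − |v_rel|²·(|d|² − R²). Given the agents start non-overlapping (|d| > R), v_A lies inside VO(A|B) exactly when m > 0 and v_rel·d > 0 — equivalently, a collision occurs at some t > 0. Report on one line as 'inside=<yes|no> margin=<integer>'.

d = (9, -9),  |d|² = 162;  R = 2+8 = 10,  c = 162−10² = 62
v_rel = (10, -1),  |v_rel|² = 101;  v_rel·d = (10)·(9) + (-1)·(-9) = 99
101·t² − 198·t + 62 = 0  ⇒  m = 99² − 101·62 = 3539
m = 3539 > 0,  v_rel·d = 99 > 0  ⇒  inside

inside=yes margin=3539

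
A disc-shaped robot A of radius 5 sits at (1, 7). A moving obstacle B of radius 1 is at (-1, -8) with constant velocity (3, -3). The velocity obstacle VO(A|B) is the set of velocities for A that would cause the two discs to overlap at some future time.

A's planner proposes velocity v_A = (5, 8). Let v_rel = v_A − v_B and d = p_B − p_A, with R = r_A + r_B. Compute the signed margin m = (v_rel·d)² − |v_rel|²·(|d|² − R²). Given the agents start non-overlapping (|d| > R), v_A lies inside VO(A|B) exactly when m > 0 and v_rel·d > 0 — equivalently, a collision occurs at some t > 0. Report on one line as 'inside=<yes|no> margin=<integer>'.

d = (-2, -15),  |d|² = 229;  R = 5+1 = 6,  c = 229−6² = 193
v_rel = (2, 11),  |v_rel|² = 125;  v_rel·d = (2)·(-2) + (11)·(-15) = -169
125·t² + 338·t + 193 = 0  ⇒  m = (-169)² − 125·193 = 4436
m = 4436 > 0,  v_rel·d = -169 < 0  ⇒  outside

inside=no margin=4436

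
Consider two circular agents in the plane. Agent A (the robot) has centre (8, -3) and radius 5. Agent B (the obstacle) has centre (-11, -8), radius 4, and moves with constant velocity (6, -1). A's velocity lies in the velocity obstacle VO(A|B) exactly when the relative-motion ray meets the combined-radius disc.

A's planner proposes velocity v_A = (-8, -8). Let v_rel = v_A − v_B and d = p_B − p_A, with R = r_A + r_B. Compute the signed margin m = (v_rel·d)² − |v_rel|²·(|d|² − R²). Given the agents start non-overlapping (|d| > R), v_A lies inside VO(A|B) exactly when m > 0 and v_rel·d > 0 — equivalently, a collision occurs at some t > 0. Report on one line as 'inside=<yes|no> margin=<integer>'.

d = (-19, -5),  |d|² = 386;  R = 5+4 = 9,  c = 386−9² = 305
v_rel = (-14, -7),  |v_rel|² = 245;  v_rel·d = (-14)·(-19) + (-7)·(-5) = 301
245·t² − 602·t + 305 = 0  ⇒  m = 301² − 245·305 = 15876
m = 15876 > 0,  v_rel·d = 301 > 0  ⇒  inside

inside=yes margin=15876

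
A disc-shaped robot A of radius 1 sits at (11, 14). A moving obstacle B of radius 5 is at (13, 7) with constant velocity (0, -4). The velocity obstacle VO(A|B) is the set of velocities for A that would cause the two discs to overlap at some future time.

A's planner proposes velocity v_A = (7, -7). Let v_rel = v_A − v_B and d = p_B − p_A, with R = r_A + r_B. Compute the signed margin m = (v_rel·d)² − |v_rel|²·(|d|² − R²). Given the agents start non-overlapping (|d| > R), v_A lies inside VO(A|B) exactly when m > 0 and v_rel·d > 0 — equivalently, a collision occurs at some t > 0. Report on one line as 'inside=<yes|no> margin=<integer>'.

d = (2, -7),  |d|² = 53;  R = 1+5 = 6,  c = 53−6² = 17
v_rel = (7, -3),  |v_rel|² = 58;  v_rel·d = (7)·(2) + (-3)·(-7) = 35
58·t² − 70·t + 17 = 0  ⇒  m = 35² − 58·17 = 239
m = 239 > 0,  v_rel·d = 35 > 0  ⇒  inside

inside=yes margin=239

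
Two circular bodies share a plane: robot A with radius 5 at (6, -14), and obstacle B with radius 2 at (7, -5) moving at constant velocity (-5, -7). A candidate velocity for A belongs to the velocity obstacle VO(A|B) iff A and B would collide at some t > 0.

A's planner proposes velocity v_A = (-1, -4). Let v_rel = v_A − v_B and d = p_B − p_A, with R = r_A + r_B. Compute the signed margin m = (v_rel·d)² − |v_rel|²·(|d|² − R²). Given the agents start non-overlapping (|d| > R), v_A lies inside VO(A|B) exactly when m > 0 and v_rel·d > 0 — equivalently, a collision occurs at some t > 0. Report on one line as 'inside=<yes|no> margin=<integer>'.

d = (1, 9),  |d|² = 82;  R = 5+2 = 7,  c = 82−7² = 33
v_rel = (4, 3),  |v_rel|² = 25;  v_rel·d = (4)·(1) + (3)·(9) = 31
25·t² − 62·t + 33 = 0  ⇒  m = 31² − 25·33 = 136
m = 136 > 0,  v_rel·d = 31 > 0  ⇒  inside

inside=yes margin=136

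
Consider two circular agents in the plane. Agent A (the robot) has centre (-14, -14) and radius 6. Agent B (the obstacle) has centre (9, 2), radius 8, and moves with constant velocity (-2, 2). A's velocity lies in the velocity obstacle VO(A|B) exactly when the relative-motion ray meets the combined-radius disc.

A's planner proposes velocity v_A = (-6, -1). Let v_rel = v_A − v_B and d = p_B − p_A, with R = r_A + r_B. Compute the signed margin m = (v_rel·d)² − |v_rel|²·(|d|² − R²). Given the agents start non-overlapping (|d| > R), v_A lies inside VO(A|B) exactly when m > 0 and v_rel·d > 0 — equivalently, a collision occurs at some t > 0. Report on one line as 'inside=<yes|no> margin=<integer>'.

d = (23, 16),  |d|² = 785;  R = 6+8 = 14,  c = 785−14² = 589
v_rel = (-4, -3),  |v_rel|² = 25;  v_rel·d = (-4)·(23) + (-3)·(16) = -140
25·t² + 280·t + 589 = 0  ⇒  m = (-140)² − 25·589 = 4875
m = 4875 > 0,  v_rel·d = -140 < 0  ⇒  outside

inside=no margin=4875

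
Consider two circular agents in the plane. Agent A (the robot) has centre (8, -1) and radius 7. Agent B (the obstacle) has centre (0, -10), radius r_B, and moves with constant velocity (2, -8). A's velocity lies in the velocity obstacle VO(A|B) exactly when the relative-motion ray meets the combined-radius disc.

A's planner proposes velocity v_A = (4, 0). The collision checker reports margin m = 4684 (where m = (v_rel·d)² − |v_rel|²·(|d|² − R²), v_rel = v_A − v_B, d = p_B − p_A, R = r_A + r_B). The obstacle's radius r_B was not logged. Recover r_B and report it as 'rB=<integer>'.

m = 4684
d = (-8, -9);  v_rel = (2, 8),  |v_rel|² = 68
v_rel×d = (2)·(-9) − (8)·(-8) = 46
since m = R²·68 − 46²:  R² = (2116 + 4684) / 68 = 100
R = √100 = 10  ⇒  r_B = 10 − 7 = 3

rB=3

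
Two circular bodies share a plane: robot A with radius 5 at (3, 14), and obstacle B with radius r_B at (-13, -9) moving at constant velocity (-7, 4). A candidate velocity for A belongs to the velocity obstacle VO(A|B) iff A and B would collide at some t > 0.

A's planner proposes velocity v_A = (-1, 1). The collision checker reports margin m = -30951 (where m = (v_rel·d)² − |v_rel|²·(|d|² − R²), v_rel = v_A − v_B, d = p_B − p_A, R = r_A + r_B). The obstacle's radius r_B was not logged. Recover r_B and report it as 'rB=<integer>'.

m = -30951
d = (-16, -23);  v_rel = (6, -3),  |v_rel|² = 45
v_rel×d = (6)·(-23) − (-3)·(-16) = -186
since m = R²·45 − (-186)²:  R² = (34596 + -30951) / 45 = 81
R = √81 = 9  ⇒  r_B = 9 − 5 = 4

rB=4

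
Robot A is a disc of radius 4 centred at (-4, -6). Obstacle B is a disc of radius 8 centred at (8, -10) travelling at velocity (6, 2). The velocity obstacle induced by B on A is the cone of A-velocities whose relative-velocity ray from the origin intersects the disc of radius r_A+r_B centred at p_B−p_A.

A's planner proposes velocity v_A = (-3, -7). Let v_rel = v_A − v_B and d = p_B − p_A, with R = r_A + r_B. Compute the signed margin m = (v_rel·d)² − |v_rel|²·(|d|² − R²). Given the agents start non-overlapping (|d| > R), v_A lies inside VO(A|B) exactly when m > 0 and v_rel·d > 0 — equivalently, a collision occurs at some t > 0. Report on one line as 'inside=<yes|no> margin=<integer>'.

d = (12, -4),  |d|² = 160;  R = 4+8 = 12,  c = 160−12² = 16
v_rel = (-9, -9),  |v_rel|² = 162;  v_rel·d = (-9)·(12) + (-9)·(-4) = -72
162·t² + 144·t + 16 = 0  ⇒  m = (-72)² − 162·16 = 2592
m = 2592 > 0,  v_rel·d = -72 < 0  ⇒  outside

inside=no margin=2592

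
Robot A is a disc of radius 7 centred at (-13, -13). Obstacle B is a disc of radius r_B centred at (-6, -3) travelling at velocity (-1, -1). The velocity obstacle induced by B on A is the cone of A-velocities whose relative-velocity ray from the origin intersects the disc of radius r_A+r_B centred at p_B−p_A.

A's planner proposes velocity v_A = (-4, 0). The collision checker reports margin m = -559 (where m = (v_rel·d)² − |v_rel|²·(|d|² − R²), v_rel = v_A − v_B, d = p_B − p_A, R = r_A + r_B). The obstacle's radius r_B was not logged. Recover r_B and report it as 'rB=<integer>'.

m = -559
d = (7, 10);  v_rel = (-3, 1),  |v_rel|² = 10
v_rel×d = (-3)·(10) − (1)·(7) = -37
since m = R²·10 − (-37)²:  R² = (1369 + -559) / 10 = 81
R = √81 = 9  ⇒  r_B = 9 − 7 = 2

rB=2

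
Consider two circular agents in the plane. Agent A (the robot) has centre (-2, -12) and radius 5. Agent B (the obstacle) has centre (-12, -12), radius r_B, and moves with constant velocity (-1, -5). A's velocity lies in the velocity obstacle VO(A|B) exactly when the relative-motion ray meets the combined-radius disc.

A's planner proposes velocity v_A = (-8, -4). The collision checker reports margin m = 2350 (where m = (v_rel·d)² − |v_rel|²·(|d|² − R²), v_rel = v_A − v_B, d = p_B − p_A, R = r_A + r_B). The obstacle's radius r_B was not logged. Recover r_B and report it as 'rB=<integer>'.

m = 2350
d = (-10, 0);  v_rel = (-7, 1),  |v_rel|² = 50
v_rel×d = (-7)·(0) − (1)·(-10) = 10
since m = R²·50 − 10²:  R² = (100 + 2350) / 50 = 49
R = √49 = 7  ⇒  r_B = 7 − 5 = 2

rB=2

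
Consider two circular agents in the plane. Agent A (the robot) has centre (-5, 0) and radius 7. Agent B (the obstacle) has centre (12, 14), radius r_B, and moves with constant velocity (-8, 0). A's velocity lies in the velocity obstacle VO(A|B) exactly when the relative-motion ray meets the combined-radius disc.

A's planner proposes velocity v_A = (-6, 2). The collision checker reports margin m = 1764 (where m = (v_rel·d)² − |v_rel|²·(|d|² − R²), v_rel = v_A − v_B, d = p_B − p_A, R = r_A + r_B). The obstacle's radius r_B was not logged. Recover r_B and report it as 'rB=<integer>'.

m = 1764
d = (17, 14);  v_rel = (2, 2),  |v_rel|² = 8
v_rel×d = (2)·(14) − (2)·(17) = -6
since m = R²·8 − (-6)²:  R² = (36 + 1764) / 8 = 225
R = √225 = 15  ⇒  r_B = 15 − 7 = 8

rB=8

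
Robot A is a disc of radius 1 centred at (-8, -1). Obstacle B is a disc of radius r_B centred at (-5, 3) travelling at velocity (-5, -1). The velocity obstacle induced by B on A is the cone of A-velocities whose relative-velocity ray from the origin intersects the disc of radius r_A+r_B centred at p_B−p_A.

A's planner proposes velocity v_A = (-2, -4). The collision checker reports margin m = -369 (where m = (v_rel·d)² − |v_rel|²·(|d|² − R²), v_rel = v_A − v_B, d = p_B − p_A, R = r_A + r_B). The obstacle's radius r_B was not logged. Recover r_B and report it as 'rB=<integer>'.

m = -369
d = (3, 4);  v_rel = (3, -3),  |v_rel|² = 18
v_rel×d = (3)·(4) − (-3)·(3) = 21
since m = R²·18 − 21²:  R² = (441 + -369) / 18 = 4
R = √4 = 2  ⇒  r_B = 2 − 1 = 1

rB=1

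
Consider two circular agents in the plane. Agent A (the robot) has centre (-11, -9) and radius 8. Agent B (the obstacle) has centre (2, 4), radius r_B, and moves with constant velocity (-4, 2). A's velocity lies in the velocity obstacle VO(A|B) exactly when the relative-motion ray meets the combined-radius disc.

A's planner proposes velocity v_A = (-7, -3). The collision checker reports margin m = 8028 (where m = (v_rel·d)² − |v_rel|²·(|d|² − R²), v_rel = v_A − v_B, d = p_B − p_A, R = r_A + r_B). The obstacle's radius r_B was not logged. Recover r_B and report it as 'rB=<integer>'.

m = 8028
d = (13, 13);  v_rel = (-3, -5),  |v_rel|² = 34
v_rel×d = (-3)·(13) − (-5)·(13) = 26
since m = R²·34 − 26²:  R² = (676 + 8028) / 34 = 256
R = √256 = 16  ⇒  r_B = 16 − 8 = 8

rB=8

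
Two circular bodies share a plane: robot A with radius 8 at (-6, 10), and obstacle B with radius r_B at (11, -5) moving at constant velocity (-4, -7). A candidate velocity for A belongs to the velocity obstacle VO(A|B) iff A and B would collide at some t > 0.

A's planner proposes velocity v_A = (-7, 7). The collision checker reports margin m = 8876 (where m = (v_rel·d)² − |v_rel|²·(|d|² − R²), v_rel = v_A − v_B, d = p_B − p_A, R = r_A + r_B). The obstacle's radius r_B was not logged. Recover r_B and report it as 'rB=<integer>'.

m = 8876
d = (17, -15);  v_rel = (-3, 14),  |v_rel|² = 205
v_rel×d = (-3)·(-15) − (14)·(17) = -193
since m = R²·205 − (-193)²:  R² = (37249 + 8876) / 205 = 225
R = √225 = 15  ⇒  r_B = 15 − 8 = 7

rB=7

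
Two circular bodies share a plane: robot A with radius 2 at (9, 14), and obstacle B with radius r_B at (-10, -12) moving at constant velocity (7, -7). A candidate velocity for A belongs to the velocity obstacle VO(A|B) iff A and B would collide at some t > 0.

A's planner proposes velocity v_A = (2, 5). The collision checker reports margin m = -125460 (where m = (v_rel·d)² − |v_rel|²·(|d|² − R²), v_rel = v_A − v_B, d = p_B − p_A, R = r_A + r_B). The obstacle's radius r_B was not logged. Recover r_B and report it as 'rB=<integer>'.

m = -125460
d = (-19, -26);  v_rel = (-5, 12),  |v_rel|² = 169
v_rel×d = (-5)·(-26) − (12)·(-19) = 358
since m = R²·169 − 358²:  R² = (128164 + -125460) / 169 = 16
R = √16 = 4  ⇒  r_B = 4 − 2 = 2

rB=2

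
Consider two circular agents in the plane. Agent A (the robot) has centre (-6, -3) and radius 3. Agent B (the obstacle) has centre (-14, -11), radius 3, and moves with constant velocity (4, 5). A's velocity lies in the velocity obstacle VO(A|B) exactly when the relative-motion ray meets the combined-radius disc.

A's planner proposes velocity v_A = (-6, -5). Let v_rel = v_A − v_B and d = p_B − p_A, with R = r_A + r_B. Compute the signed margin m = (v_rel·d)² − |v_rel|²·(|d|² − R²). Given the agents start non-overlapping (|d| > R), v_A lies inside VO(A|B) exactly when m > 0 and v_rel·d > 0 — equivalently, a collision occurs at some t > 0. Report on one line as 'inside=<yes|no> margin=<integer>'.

d = (-8, -8),  |d|² = 128;  R = 3+3 = 6,  c = 128−6² = 92
v_rel = (-10, -10),  |v_rel|² = 200;  v_rel·d = (-10)·(-8) + (-10)·(-8) = 160
200·t² − 320·t + 92 = 0  ⇒  m = 160² − 200·92 = 7200
m = 7200 > 0,  v_rel·d = 160 > 0  ⇒  inside

inside=yes margin=7200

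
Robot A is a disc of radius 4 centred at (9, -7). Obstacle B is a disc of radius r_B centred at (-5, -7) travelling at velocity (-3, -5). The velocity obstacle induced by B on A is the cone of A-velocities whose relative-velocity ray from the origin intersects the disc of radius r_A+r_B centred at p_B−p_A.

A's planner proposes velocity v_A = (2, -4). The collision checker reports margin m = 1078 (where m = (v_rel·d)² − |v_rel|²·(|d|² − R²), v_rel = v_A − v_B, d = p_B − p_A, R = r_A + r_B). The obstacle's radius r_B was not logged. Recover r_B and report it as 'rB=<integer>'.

m = 1078
d = (-14, 0);  v_rel = (5, 1),  |v_rel|² = 26
v_rel×d = (5)·(0) − (1)·(-14) = 14
since m = R²·26 − 14²:  R² = (196 + 1078) / 26 = 49
R = √49 = 7  ⇒  r_B = 7 − 4 = 3

rB=3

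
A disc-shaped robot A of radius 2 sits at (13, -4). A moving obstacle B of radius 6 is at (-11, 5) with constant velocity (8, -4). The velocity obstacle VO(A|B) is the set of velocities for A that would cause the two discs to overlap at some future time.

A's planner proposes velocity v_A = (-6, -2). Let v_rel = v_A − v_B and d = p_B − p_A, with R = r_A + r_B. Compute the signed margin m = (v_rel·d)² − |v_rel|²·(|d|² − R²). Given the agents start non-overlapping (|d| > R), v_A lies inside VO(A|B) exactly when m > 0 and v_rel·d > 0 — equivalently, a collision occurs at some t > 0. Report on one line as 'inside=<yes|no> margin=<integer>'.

d = (-24, 9),  |d|² = 657;  R = 2+6 = 8,  c = 657−8² = 593
v_rel = (-14, 2),  |v_rel|² = 200;  v_rel·d = (-14)·(-24) + (2)·(9) = 354
200·t² − 708·t + 593 = 0  ⇒  m = 354² − 200·593 = 6716
m = 6716 > 0,  v_rel·d = 354 > 0  ⇒  inside

inside=yes margin=6716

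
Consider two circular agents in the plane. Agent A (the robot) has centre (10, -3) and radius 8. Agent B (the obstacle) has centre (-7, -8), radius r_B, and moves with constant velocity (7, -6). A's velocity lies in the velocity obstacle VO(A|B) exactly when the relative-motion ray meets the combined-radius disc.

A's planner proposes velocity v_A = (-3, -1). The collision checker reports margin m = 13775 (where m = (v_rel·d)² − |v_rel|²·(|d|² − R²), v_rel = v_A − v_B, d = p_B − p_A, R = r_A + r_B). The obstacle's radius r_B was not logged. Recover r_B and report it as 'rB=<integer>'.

m = 13775
d = (-17, -5);  v_rel = (-10, 5),  |v_rel|² = 125
v_rel×d = (-10)·(-5) − (5)·(-17) = 135
since m = R²·125 − 135²:  R² = (18225 + 13775) / 125 = 256
R = √256 = 16  ⇒  r_B = 16 − 8 = 8

rB=8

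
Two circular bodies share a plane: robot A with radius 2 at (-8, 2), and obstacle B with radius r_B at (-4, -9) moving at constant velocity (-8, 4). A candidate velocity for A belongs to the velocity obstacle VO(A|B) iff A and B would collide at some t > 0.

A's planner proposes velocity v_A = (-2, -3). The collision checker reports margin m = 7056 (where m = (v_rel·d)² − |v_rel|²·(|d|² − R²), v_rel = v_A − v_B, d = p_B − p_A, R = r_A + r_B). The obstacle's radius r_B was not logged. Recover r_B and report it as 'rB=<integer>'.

m = 7056
d = (4, -11);  v_rel = (6, -7),  |v_rel|² = 85
v_rel×d = (6)·(-11) − (-7)·(4) = -38
since m = R²·85 − (-38)²:  R² = (1444 + 7056) / 85 = 100
R = √100 = 10  ⇒  r_B = 10 − 2 = 8

rB=8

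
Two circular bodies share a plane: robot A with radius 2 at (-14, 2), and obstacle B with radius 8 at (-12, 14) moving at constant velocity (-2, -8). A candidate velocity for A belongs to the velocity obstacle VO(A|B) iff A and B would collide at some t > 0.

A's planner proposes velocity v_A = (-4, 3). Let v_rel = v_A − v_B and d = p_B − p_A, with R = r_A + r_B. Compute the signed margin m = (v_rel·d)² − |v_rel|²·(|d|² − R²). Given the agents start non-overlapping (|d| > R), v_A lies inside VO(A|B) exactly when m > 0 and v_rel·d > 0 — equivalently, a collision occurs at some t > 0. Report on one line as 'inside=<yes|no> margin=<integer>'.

d = (2, 12),  |d|² = 148;  R = 2+8 = 10,  c = 148−10² = 48
v_rel = (-2, 11),  |v_rel|² = 125;  v_rel·d = (-2)·(2) + (11)·(12) = 128
125·t² − 256·t + 48 = 0  ⇒  m = 128² − 125·48 = 10384
m = 10384 > 0,  v_rel·d = 128 > 0  ⇒  inside

inside=yes margin=10384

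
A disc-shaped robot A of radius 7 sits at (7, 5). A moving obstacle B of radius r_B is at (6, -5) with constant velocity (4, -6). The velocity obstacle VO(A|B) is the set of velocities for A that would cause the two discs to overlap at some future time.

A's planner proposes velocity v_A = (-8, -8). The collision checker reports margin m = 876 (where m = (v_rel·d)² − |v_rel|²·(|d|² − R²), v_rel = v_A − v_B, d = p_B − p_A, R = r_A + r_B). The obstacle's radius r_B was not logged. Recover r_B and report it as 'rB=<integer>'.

m = 876
d = (-1, -10);  v_rel = (-12, -2),  |v_rel|² = 148
v_rel×d = (-12)·(-10) − (-2)·(-1) = 118
since m = R²·148 − 118²:  R² = (13924 + 876) / 148 = 100
R = √100 = 10  ⇒  r_B = 10 − 7 = 3

rB=3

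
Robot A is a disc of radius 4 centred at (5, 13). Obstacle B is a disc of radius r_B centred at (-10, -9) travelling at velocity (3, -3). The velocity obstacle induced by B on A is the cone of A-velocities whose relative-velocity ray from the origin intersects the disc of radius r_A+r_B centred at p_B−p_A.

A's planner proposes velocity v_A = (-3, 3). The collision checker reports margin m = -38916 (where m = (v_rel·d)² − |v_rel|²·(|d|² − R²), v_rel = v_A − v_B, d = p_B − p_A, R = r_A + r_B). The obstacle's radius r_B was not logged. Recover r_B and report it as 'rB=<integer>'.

m = -38916
d = (-15, -22);  v_rel = (-6, 6),  |v_rel|² = 72
v_rel×d = (-6)·(-22) − (6)·(-15) = 222
since m = R²·72 − 222²:  R² = (49284 + -38916) / 72 = 144
R = √144 = 12  ⇒  r_B = 12 − 4 = 8

rB=8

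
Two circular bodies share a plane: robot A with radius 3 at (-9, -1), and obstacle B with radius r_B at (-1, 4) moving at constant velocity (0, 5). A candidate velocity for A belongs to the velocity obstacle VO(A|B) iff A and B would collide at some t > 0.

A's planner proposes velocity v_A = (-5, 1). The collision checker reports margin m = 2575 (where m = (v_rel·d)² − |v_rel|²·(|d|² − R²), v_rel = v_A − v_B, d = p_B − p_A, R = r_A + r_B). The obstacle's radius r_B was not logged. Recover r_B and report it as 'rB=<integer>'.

m = 2575
d = (8, 5);  v_rel = (-5, -4),  |v_rel|² = 41
v_rel×d = (-5)·(5) − (-4)·(8) = 7
since m = R²·41 − 7²:  R² = (49 + 2575) / 41 = 64
R = √64 = 8  ⇒  r_B = 8 − 3 = 5

rB=5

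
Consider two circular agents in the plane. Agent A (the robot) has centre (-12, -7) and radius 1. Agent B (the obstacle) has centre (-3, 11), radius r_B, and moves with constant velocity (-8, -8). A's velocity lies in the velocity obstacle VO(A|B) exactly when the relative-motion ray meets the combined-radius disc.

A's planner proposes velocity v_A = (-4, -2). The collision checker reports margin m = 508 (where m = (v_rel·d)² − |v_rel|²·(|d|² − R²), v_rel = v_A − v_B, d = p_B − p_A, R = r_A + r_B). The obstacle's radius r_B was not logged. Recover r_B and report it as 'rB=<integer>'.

m = 508
d = (9, 18);  v_rel = (4, 6),  |v_rel|² = 52
v_rel×d = (4)·(18) − (6)·(9) = 18
since m = R²·52 − 18²:  R² = (324 + 508) / 52 = 16
R = √16 = 4  ⇒  r_B = 4 − 1 = 3

rB=3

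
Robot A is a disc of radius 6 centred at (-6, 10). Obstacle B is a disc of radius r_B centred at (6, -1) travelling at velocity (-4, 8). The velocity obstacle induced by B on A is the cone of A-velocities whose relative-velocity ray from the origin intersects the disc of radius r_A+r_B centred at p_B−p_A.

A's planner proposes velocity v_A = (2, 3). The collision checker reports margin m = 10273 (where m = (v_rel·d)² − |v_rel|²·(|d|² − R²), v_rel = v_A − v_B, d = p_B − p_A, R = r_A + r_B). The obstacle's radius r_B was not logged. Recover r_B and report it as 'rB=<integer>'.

m = 10273
d = (12, -11);  v_rel = (6, -5),  |v_rel|² = 61
v_rel×d = (6)·(-11) − (-5)·(12) = -6
since m = R²·61 − (-6)²:  R² = (36 + 10273) / 61 = 169
R = √169 = 13  ⇒  r_B = 13 − 6 = 7

rB=7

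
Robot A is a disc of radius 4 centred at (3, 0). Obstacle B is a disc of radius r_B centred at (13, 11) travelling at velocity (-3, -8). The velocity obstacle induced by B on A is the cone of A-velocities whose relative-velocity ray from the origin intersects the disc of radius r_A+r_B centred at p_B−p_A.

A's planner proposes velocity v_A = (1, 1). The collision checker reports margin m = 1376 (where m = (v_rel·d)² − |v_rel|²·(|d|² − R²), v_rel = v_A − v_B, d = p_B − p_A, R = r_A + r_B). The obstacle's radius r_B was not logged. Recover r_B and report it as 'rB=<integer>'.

m = 1376
d = (10, 11);  v_rel = (4, 9),  |v_rel|² = 97
v_rel×d = (4)·(11) − (9)·(10) = -46
since m = R²·97 − (-46)²:  R² = (2116 + 1376) / 97 = 36
R = √36 = 6  ⇒  r_B = 6 − 4 = 2

rB=2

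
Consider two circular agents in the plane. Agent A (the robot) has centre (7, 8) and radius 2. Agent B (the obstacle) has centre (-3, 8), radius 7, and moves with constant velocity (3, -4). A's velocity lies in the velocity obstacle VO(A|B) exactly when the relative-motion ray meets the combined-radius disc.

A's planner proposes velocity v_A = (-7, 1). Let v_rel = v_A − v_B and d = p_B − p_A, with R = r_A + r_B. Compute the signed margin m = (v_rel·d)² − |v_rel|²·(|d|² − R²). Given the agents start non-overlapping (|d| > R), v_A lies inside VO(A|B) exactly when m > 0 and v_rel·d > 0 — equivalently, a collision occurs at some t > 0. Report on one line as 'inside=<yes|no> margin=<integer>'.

d = (-10, 0),  |d|² = 100;  R = 2+7 = 9,  c = 100−9² = 19
v_rel = (-10, 5),  |v_rel|² = 125;  v_rel·d = (-10)·(-10) + (5)·(0) = 100
125·t² − 200·t + 19 = 0  ⇒  m = 100² − 125·19 = 7625
m = 7625 > 0,  v_rel·d = 100 > 0  ⇒  inside

inside=yes margin=7625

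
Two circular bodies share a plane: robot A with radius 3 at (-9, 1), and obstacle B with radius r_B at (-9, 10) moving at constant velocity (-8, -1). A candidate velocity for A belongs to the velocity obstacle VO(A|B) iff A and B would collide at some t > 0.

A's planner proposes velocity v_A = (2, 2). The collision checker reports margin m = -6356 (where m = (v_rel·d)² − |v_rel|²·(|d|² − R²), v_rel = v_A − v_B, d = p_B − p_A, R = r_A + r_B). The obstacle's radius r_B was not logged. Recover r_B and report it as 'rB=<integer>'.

m = -6356
d = (0, 9);  v_rel = (10, 3),  |v_rel|² = 109
v_rel×d = (10)·(9) − (3)·(0) = 90
since m = R²·109 − 90²:  R² = (8100 + -6356) / 109 = 16
R = √16 = 4  ⇒  r_B = 4 − 3 = 1

rB=1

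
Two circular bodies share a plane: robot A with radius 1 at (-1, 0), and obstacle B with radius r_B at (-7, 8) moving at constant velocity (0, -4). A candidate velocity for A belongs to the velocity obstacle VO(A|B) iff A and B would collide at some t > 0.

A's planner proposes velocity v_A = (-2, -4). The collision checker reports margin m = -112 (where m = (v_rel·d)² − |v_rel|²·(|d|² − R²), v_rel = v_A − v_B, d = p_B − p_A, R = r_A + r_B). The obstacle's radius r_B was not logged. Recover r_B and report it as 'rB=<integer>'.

m = -112
d = (-6, 8);  v_rel = (-2, 0),  |v_rel|² = 4
v_rel×d = (-2)·(8) − (0)·(-6) = -16
since m = R²·4 − (-16)²:  R² = (256 + -112) / 4 = 36
R = √36 = 6  ⇒  r_B = 6 − 1 = 5

rB=5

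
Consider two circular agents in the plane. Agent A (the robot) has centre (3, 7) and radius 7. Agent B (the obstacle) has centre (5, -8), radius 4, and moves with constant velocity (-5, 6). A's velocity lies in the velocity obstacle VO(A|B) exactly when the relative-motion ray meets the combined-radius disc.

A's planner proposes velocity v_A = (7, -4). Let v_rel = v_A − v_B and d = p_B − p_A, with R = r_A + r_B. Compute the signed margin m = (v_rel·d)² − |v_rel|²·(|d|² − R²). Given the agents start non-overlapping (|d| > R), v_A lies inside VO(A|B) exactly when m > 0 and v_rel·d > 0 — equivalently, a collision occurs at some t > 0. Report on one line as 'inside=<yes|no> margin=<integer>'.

d = (2, -15),  |d|² = 229;  R = 7+4 = 11,  c = 229−11² = 108
v_rel = (12, -10),  |v_rel|² = 244;  v_rel·d = (12)·(2) + (-10)·(-15) = 174
244·t² − 348·t + 108 = 0  ⇒  m = 174² − 244·108 = 3924
m = 3924 > 0,  v_rel·d = 174 > 0  ⇒  inside

inside=yes margin=3924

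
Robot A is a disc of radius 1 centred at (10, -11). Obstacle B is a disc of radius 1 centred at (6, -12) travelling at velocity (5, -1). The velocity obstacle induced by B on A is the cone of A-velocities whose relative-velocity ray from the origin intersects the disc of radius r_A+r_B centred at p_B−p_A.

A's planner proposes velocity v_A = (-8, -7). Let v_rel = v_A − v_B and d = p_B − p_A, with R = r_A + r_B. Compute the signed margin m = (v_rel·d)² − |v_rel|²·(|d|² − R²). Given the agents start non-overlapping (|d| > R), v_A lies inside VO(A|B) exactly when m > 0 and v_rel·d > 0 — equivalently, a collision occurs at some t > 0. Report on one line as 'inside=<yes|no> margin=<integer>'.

d = (-4, -1),  |d|² = 17;  R = 1+1 = 2,  c = 17−2² = 13
v_rel = (-13, -6),  |v_rel|² = 205;  v_rel·d = (-13)·(-4) + (-6)·(-1) = 58
205·t² − 116·t + 13 = 0  ⇒  m = 58² − 205·13 = 699
m = 699 > 0,  v_rel·d = 58 > 0  ⇒  inside

inside=yes margin=699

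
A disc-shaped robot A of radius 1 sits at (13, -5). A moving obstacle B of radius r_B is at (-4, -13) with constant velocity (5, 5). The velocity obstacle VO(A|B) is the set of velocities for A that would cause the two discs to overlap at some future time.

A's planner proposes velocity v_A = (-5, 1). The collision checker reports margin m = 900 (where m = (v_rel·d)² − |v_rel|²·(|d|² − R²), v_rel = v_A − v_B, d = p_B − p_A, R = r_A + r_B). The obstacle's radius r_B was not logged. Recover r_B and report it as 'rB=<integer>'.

m = 900
d = (-17, -8);  v_rel = (-10, -4),  |v_rel|² = 116
v_rel×d = (-10)·(-8) − (-4)·(-17) = 12
since m = R²·116 − 12²:  R² = (144 + 900) / 116 = 9
R = √9 = 3  ⇒  r_B = 3 − 1 = 2

rB=2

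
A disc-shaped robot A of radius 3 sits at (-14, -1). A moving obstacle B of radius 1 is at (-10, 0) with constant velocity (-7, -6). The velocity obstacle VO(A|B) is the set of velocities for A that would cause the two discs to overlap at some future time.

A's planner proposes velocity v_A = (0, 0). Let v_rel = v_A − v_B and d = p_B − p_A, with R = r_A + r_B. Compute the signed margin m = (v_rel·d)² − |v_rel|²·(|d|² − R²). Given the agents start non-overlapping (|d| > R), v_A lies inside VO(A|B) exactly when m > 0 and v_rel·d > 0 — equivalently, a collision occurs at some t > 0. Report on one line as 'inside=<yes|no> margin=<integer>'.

d = (4, 1),  |d|² = 17;  R = 3+1 = 4,  c = 17−4² = 1
v_rel = (7, 6),  |v_rel|² = 85;  v_rel·d = (7)·(4) + (6)·(1) = 34
85·t² − 68·t + 1 = 0  ⇒  m = 34² − 85·1 = 1071
m = 1071 > 0,  v_rel·d = 34 > 0  ⇒  inside

inside=yes margin=1071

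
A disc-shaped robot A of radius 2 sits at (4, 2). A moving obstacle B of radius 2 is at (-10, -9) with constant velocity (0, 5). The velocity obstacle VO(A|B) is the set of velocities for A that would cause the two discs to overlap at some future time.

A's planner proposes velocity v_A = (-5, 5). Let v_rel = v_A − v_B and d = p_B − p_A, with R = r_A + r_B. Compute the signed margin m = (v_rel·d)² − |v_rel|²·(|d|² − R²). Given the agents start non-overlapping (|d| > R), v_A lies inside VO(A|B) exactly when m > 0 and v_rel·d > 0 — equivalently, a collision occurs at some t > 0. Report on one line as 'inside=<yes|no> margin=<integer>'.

d = (-14, -11),  |d|² = 317;  R = 2+2 = 4,  c = 317−4² = 301
v_rel = (-5, 0),  |v_rel|² = 25;  v_rel·d = (-5)·(-14) + (0)·(-11) = 70
25·t² − 140·t + 301 = 0  ⇒  m = 70² − 25·301 = -2625
m = -2625 < 0,  v_rel·d = 70 > 0  ⇒  outside

inside=no margin=-2625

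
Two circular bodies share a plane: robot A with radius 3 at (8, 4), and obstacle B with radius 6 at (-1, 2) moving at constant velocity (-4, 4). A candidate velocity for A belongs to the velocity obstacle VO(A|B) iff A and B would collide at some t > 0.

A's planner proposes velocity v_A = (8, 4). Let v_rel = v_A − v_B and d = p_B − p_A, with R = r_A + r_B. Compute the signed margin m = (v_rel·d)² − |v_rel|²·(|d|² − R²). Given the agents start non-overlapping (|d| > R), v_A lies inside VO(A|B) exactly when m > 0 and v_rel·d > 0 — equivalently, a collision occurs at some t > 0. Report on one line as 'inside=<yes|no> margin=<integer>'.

d = (-9, -2),  |d|² = 85;  R = 3+6 = 9,  c = 85−9² = 4
v_rel = (12, 0),  |v_rel|² = 144;  v_rel·d = (12)·(-9) + (0)·(-2) = -108
144·t² + 216·t + 4 = 0  ⇒  m = (-108)² − 144·4 = 11088
m = 11088 > 0,  v_rel·d = -108 < 0  ⇒  outside

inside=no margin=11088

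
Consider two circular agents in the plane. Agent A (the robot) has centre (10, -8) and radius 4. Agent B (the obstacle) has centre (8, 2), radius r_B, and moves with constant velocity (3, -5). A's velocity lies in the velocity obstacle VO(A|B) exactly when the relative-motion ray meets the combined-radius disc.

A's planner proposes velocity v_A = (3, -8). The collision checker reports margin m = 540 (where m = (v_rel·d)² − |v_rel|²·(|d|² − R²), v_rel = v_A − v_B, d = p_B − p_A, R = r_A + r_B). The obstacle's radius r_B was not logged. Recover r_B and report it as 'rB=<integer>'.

m = 540
d = (-2, 10);  v_rel = (0, -3),  |v_rel|² = 9
v_rel×d = (0)·(10) − (-3)·(-2) = -6
since m = R²·9 − (-6)²:  R² = (36 + 540) / 9 = 64
R = √64 = 8  ⇒  r_B = 8 − 4 = 4

rB=4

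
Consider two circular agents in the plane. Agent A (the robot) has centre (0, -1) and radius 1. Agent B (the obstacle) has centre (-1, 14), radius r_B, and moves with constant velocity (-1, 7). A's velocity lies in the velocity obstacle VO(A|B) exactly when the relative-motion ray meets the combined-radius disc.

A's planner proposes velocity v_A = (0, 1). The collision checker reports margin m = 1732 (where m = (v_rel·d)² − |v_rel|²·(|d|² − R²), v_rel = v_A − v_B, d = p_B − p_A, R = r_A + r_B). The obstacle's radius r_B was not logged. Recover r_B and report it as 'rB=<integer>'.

m = 1732
d = (-1, 15);  v_rel = (1, -6),  |v_rel|² = 37
v_rel×d = (1)·(15) − (-6)·(-1) = 9
since m = R²·37 − 9²:  R² = (81 + 1732) / 37 = 49
R = √49 = 7  ⇒  r_B = 7 − 1 = 6

rB=6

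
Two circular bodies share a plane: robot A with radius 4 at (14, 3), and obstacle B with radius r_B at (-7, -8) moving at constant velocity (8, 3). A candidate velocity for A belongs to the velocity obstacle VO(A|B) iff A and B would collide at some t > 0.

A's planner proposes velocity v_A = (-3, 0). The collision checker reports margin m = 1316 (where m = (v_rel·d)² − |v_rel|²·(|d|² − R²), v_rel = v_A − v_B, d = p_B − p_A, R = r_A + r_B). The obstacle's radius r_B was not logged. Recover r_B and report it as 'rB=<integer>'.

m = 1316
d = (-21, -11);  v_rel = (-11, -3),  |v_rel|² = 130
v_rel×d = (-11)·(-11) − (-3)·(-21) = 58
since m = R²·130 − 58²:  R² = (3364 + 1316) / 130 = 36
R = √36 = 6  ⇒  r_B = 6 − 4 = 2

rB=2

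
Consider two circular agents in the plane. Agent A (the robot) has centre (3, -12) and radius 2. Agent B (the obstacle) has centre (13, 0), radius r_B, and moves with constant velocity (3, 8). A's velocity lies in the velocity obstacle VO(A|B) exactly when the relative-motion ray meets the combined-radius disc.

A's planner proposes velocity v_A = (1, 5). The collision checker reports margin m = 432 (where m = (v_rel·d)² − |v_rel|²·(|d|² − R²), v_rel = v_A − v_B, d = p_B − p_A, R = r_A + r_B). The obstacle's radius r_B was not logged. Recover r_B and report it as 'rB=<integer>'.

m = 432
d = (10, 12);  v_rel = (-2, -3),  |v_rel|² = 13
v_rel×d = (-2)·(12) − (-3)·(10) = 6
since m = R²·13 − 6²:  R² = (36 + 432) / 13 = 36
R = √36 = 6  ⇒  r_B = 6 − 2 = 4

rB=4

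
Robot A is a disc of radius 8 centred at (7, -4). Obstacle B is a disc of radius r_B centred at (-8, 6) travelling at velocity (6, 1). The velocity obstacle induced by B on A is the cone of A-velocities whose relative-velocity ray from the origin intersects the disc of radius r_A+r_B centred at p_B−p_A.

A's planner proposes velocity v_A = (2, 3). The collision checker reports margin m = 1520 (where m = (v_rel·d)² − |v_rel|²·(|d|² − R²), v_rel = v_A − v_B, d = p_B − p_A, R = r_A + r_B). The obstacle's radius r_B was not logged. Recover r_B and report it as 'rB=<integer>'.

m = 1520
d = (-15, 10);  v_rel = (-4, 2),  |v_rel|² = 20
v_rel×d = (-4)·(10) − (2)·(-15) = -10
since m = R²·20 − (-10)²:  R² = (100 + 1520) / 20 = 81
R = √81 = 9  ⇒  r_B = 9 − 8 = 1

rB=1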